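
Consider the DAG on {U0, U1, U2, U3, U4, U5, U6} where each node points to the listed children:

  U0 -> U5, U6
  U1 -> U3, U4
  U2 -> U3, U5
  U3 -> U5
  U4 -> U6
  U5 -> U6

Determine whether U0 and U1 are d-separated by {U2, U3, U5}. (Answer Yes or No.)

6 paths connect U0 and U1; each must be blocked for d-separation to hold:
  1. U0 → U6 ← U4 ← U1 — U6:collider[blocks]; U4:chain[open] ⇒ blocked
  2. U0 → U6 ← U5 ← U2 → U3 ← U1 — U6:collider[blocks]; U5:chain[blocks]; U2:fork[blocks]; U3:collider[open] ⇒ blocked
  3. U0 → U6 ← U5 ← U3 ← U1 — U6:collider[blocks]; U5:chain[blocks]; U3:chain[blocks] ⇒ blocked
  4. U0 → U5 ← U2 → U3 ← U1 — U5:collider[open]; U2:fork[blocks]; U3:collider[open] ⇒ blocked
  5. U0 → U5 → U6 ← U4 ← U1 — U5:chain[blocks]; U6:collider[blocks]; U4:chain[open] ⇒ blocked
  6. U0 → U5 ← U3 ← U1 — U5:collider[open]; U3:chain[blocks] ⇒ blocked
All paths are blocked; U0 ⊥ U1 | {U2, U3, U5} holds.

Yes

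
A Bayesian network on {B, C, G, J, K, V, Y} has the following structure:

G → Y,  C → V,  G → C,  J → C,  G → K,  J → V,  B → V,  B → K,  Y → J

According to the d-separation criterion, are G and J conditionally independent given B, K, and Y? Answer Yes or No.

There are 5 undirected paths between G and J; checking each against the conditioning set {B, K, Y}:
Path 1: G → C ← J
  C is a collider here and neither C nor any of its descendants is conditioned on, so the collider stays closed — the path is blocked at C.
Path 2: G → C → V ← J
  V is a collider here and neither V nor any of its descendants is conditioned on, so the collider stays closed — the path is blocked at V.
Path 3: G → K ← B → V ← J
  B is a fork here and B is conditioned on, so the path is blocked at B.
Path 4: G → K ← B → V ← C ← J
  B is a fork here and B is conditioned on, so the path is blocked at B.
Path 5: G → Y → J
  Y is a chain here and Y is conditioned on, so the path is blocked at Y.
Since every path is blocked, d-separation holds.

Yes — G and J are d-separated given {B, K, Y}.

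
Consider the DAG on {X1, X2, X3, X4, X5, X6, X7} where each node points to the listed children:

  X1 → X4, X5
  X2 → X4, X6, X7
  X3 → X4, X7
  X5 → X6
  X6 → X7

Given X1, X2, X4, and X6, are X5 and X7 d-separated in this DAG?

Yes

We examine all 6 paths between X5 and X7:
Path 1: X5 → X6 → X7
  X6 is a chain here and X6 is conditioned on, so the path is blocked at X6.
Path 2: X5 → X6 ← X2 → X7
  X2 is a fork here and X2 is conditioned on, so the path is blocked at X2.
Path 3: X5 → X6 ← X2 → X4 ← X3 → X7
  X2 is a fork here and X2 is conditioned on, so the path is blocked at X2.
Path 4: X5 ← X1 → X4 ← X3 → X7
  X1 is a fork here and X1 is conditioned on, so the path is blocked at X1.
Path 5: X5 ← X1 → X4 ← X2 → X6 → X7
  X1 is a fork here and X1 is conditioned on, so the path is blocked at X1.
Path 6: X5 ← X1 → X4 ← X2 → X7
  X1 is a fork here and X1 is conditioned on, so the path is blocked at X1.
Every path is blocked, so X5 and X7 are d-separated given {X1, X2, X4, X6}.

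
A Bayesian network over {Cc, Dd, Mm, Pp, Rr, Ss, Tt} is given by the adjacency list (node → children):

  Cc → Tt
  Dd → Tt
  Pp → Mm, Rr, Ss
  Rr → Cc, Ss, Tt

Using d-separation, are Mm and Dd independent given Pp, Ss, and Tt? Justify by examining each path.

There are 4 undirected paths between Mm and Dd; checking each against the conditioning set {Pp, Ss, Tt}:
Path 1: Mm ← Pp → Rr → Cc → Tt ← Dd
  Pp is a fork here and Pp is conditioned on, so the path is blocked at Pp.
Path 2: Mm ← Pp → Rr → Tt ← Dd
  Pp is a fork here and Pp is conditioned on, so the path is blocked at Pp.
Path 3: Mm ← Pp → Ss ← Rr → Cc → Tt ← Dd
  Pp is a fork here and Pp is conditioned on, so the path is blocked at Pp.
Path 4: Mm ← Pp → Ss ← Rr → Tt ← Dd
  Pp is a fork here and Pp is conditioned on, so the path is blocked at Pp.
Every path is blocked, so Mm and Dd are d-separated given {Pp, Ss, Tt}.

Yes — Mm and Dd are d-separated given {Pp, Ss, Tt}.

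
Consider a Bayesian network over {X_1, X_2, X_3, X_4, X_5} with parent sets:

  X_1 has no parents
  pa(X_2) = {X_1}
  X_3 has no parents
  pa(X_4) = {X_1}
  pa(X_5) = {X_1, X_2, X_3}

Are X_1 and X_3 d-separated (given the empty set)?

2 paths connect X_1 and X_3; each must be blocked for d-separation to hold:
Path 1: X_1 → X_2 → X_5 ← X_3
  X_5 is a collider here and neither X_5 nor any of its descendants is conditioned on, so the collider stays closed — the path is blocked at X_5.
Path 2: X_1 → X_5 ← X_3
  X_5 is a collider here and neither X_5 nor any of its descendants is conditioned on, so the collider stays closed — the path is blocked at X_5.
Since every path is blocked, d-separation holds.

Yes — X_1 and X_3 are d-separated given ∅.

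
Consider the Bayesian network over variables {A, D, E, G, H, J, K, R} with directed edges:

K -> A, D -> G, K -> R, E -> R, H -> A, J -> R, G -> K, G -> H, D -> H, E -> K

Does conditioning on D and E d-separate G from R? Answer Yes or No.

No — G and R are not d-separated given {D, E}.

We examine all 6 paths between G and R:
Path 1: G ← D → H → A ← K → R
  D is a fork here and D is conditioned on, so the path is blocked at D.
Path 2: G ← D → H → A ← K ← E → R
  D is a fork here and D is conditioned on, so the path is blocked at D.
Path 3: G → K → R
  K is a chain and K is not conditioned on — no node blocks this path, so it is active.
Path 4: G → K ← E → R
  K is a collider here and neither K nor any of its descendants is conditioned on, so the collider stays closed — the path is blocked at K.
Path 5: G → H → A ← K → R
  A is a collider here and neither A nor any of its descendants is conditioned on, so the collider stays closed — the path is blocked at A.
Path 6: G → H → A ← K ← E → R
  A is a collider here and neither A nor any of its descendants is conditioned on, so the collider stays closed — the path is blocked at A.
Since the path G → K → R is active, G and R are not d-separated given {D, E}.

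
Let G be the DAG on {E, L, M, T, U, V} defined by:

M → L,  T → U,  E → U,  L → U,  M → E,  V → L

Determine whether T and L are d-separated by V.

There are 2 undirected paths between T and L; checking each against the conditioning set {V}:
Path 1: T → U ← L
  U is a collider here and neither U nor any of its descendants is conditioned on, so the collider stays closed — the path is blocked at U.
Path 2: T → U ← E ← M → L
  U is a collider here and neither U nor any of its descendants is conditioned on, so the collider stays closed — the path is blocked at U.
Since every path is blocked, d-separation holds.

Yes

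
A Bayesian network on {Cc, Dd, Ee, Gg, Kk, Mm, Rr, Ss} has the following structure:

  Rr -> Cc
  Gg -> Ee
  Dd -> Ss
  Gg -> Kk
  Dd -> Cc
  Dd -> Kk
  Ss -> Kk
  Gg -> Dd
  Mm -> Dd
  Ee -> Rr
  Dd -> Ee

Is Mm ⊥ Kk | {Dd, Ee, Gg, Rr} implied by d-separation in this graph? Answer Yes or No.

There are 5 undirected paths between Mm and Kk; checking each against the conditioning set {Dd, Ee, Gg, Rr}:
Path 1: Mm → Dd → Kk
  Dd is a chain here and Dd is conditioned on, so the path is blocked at Dd.
Path 2: Mm → Dd → Ee ← Gg → Kk
  Dd is a chain here and Dd is conditioned on, so the path is blocked at Dd.
Path 3: Mm → Dd → Ss → Kk
  Dd is a chain here and Dd is conditioned on, so the path is blocked at Dd.
Path 4: Mm → Dd ← Gg → Kk
  Gg is a fork here and Gg is conditioned on, so the path is blocked at Gg.
Path 5: Mm → Dd → Cc ← Rr ← Ee ← Gg → Kk
  Dd is a chain here and Dd is conditioned on, so the path is blocked at Dd.
Every path is blocked, so Mm and Kk are d-separated given {Dd, Ee, Gg, Rr}.

Yes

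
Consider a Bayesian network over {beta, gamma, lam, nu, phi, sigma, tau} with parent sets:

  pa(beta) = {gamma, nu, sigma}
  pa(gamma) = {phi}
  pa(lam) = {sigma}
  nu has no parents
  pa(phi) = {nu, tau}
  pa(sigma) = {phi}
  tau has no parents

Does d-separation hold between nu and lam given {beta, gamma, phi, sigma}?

Yes — nu and lam are d-separated given {beta, gamma, phi, sigma}.

We examine all 4 paths between nu and lam:
Path 1: nu → beta ← gamma ← phi → sigma → lam
  gamma is a chain here and gamma is conditioned on, so the path is blocked at gamma.
Path 2: nu → beta ← sigma → lam
  sigma is a fork here and sigma is conditioned on, so the path is blocked at sigma.
Path 3: nu → phi → gamma → beta ← sigma → lam
  phi is a chain here and phi is conditioned on, so the path is blocked at phi.
Path 4: nu → phi → sigma → lam
  phi is a chain here and phi is conditioned on, so the path is blocked at phi.
All paths are blocked; nu ⊥ lam | {beta, gamma, phi, sigma} holds.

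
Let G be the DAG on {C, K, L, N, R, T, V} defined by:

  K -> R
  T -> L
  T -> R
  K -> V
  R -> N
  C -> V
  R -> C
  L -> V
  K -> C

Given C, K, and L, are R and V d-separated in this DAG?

Yes

There are 5 undirected paths between R and V; checking each against the conditioning set {C, K, L}:
Path 1: R → C ← K → V
  K is a fork here and K is conditioned on, so the path is blocked at K.
Path 2: R → C → V
  C is a chain here and C is conditioned on, so the path is blocked at C.
Path 3: R ← T → L → V
  L is a chain here and L is conditioned on, so the path is blocked at L.
Path 4: R ← K → C → V
  K is a fork here and K is conditioned on, so the path is blocked at K.
Path 5: R ← K → V
  K is a fork here and K is conditioned on, so the path is blocked at K.
All paths are blocked; R ⊥ V | {C, K, L} holds.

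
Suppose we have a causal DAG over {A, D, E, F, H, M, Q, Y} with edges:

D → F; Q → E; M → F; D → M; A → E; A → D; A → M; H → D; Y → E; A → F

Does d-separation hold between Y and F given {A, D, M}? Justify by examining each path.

Yes

We examine all 5 paths between Y and F:
Path 1: Y → E ← A → M ← D → F
  E is a collider here and neither E nor any of its descendants is conditioned on, so the collider stays closed — the path is blocked at E.
Path 2: Y → E ← A → M → F
  E is a collider here and neither E nor any of its descendants is conditioned on, so the collider stays closed — the path is blocked at E.
Path 3: Y → E ← A → D → M → F
  E is a collider here and neither E nor any of its descendants is conditioned on, so the collider stays closed — the path is blocked at E.
Path 4: Y → E ← A → D → F
  E is a collider here and neither E nor any of its descendants is conditioned on, so the collider stays closed — the path is blocked at E.
Path 5: Y → E ← A → F
  E is a collider here and neither E nor any of its descendants is conditioned on, so the collider stays closed — the path is blocked at E.
Every path is blocked, so Y and F are d-separated given {A, D, M}.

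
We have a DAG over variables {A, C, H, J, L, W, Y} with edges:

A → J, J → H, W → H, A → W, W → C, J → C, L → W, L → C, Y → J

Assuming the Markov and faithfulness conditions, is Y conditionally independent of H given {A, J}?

We examine all 4 paths between Y and H:
  1. Y → J → C ← W → H — J:chain[blocks]; C:collider[blocks]; W:fork[open] ⇒ blocked
  2. Y → J → C ← L → W → H — J:chain[blocks]; C:collider[blocks]; L:fork[open]; W:chain[open] ⇒ blocked
  3. Y → J ← A → W → H — J:collider[open]; A:fork[blocks]; W:chain[open] ⇒ blocked
  4. Y → J → H — J:chain[blocks] ⇒ blocked
Every path is blocked, so Y and H are d-separated given {A, J}.

Yes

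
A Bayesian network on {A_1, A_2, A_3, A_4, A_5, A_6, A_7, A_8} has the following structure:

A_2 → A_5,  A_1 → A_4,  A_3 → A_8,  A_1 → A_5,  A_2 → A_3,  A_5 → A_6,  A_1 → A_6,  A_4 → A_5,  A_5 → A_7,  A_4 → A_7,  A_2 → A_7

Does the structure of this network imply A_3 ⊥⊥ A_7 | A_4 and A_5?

5 paths connect A_3 and A_7; each must be blocked for d-separation to hold:
Path 1: A_3 ← A_2 → A_7
  A_2 is a fork and A_2 is not conditioned on — no node blocks this path, so it is active.
Path 2: A_3 ← A_2 → A_5 ← A_4 → A_7
  A_4 is a fork here and A_4 is conditioned on, so the path is blocked at A_4.
Path 3: A_3 ← A_2 → A_5 → A_7
  A_5 is a chain here and A_5 is conditioned on, so the path is blocked at A_5.
Path 4: A_3 ← A_2 → A_5 ← A_1 → A_4 → A_7
  A_4 is a chain here and A_4 is conditioned on, so the path is blocked at A_4.
Path 5: A_3 ← A_2 → A_5 → A_6 ← A_1 → A_4 → A_7
  A_5 is a chain here and A_5 is conditioned on, so the path is blocked at A_5.
Since the path A_3 ← A_2 → A_7 is active, A_3 and A_7 are not d-separated given {A_4, A_5}.

No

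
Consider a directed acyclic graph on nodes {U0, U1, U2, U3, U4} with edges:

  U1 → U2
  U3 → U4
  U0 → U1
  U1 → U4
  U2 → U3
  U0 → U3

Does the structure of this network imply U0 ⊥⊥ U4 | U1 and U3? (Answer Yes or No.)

Yes

Enumerating the 4 paths from U0 to U4 and testing each for blocking by {U1, U3}:
  1. U0 → U1 → U4 — U1:chain[blocks] ⇒ blocked
  2. U0 → U1 → U2 → U3 → U4 — U1:chain[blocks]; U2:chain[open]; U3:chain[blocks] ⇒ blocked
  3. U0 → U3 → U4 — U3:chain[blocks] ⇒ blocked
  4. U0 → U3 ← U2 ← U1 → U4 — U3:collider[open]; U2:chain[open]; U1:fork[blocks] ⇒ blocked
All paths are blocked; U0 ⊥ U4 | {U1, U3} holds.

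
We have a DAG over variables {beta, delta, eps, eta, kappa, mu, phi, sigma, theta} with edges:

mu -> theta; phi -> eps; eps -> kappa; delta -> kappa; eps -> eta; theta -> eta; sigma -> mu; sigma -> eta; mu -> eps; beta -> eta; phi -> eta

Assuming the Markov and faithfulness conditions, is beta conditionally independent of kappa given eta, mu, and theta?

No

There are 4 undirected paths between beta and kappa; checking each against the conditioning set {eta, mu, theta}:
  1. beta → eta ← sigma → mu → eps → kappa — eta:collider[open]; sigma:fork[open]; mu:chain[blocks]; eps:chain[open] ⇒ blocked
  2. beta → eta ← phi → eps → kappa — eta:collider[open]; phi:fork[open]; eps:chain[open] ⇒ active
  3. beta → eta ← theta ← mu → eps → kappa — eta:collider[open]; theta:chain[blocks]; mu:fork[blocks]; eps:chain[open] ⇒ blocked
  4. beta → eta ← eps → kappa — eta:collider[open]; eps:fork[open] ⇒ active
Since the path beta → eta ← phi → eps → kappa is active, beta and kappa are not d-separated given {eta, mu, theta}.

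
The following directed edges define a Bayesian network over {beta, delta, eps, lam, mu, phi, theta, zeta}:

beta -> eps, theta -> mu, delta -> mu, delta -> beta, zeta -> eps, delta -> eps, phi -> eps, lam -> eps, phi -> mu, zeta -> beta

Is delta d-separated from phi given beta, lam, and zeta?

Yes

4 paths connect delta and phi; each must be blocked for d-separation to hold:
Path 1: delta → mu ← phi
  mu is a collider here and neither mu nor any of its descendants is conditioned on, so the collider stays closed — the path is blocked at mu.
Path 2: delta → beta → eps ← phi
  beta is a chain here and beta is conditioned on, so the path is blocked at beta.
Path 3: delta → beta ← zeta → eps ← phi
  zeta is a fork here and zeta is conditioned on, so the path is blocked at zeta.
Path 4: delta → eps ← phi
  eps is a collider here and neither eps nor any of its descendants is conditioned on, so the collider stays closed — the path is blocked at eps.
All paths are blocked; delta ⊥ phi | {beta, lam, zeta} holds.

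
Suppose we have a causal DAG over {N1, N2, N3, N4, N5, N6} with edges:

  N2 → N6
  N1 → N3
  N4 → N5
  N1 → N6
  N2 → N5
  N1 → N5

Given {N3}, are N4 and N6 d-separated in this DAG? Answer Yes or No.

Yes

We examine all 2 paths between N4 and N6:
Path 1: N4 → N5 ← N1 → N6
  N5 is a collider here and neither N5 nor any of its descendants is conditioned on, so the collider stays closed — the path is blocked at N5.
Path 2: N4 → N5 ← N2 → N6
  N5 is a collider here and neither N5 nor any of its descendants is conditioned on, so the collider stays closed — the path is blocked at N5.
Since every path is blocked, d-separation holds.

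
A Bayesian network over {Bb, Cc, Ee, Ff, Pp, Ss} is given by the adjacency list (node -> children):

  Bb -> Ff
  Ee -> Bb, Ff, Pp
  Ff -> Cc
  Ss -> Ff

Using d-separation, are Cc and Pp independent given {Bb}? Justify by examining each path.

2 paths connect Cc and Pp; each must be blocked for d-separation to hold:
Path 1: Cc ← Ff ← Bb ← Ee → Pp
  Bb is a chain here and Bb is conditioned on, so the path is blocked at Bb.
Path 2: Cc ← Ff ← Ee → Pp
  Ff is a chain and Ff is not conditioned on; Ee is a fork and Ee is not conditioned on — no node blocks this path, so it is active.
Since the path Cc ← Ff ← Ee → Pp is active, Cc and Pp are not d-separated given {Bb}.

No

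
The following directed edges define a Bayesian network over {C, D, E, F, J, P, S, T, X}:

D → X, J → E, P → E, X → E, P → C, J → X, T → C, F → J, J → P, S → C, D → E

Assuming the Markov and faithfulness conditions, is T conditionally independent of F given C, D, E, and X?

Enumerating the 4 paths from T to F and testing each for blocking by {C, D, E, X}:
Path 1: T → C ← P ← J ← F
  C is a collider and C is conditioned on, which opens it; P is a chain and P is not conditioned on; J is a chain and J is not conditioned on — no node blocks this path, so it is active.
Path 2: T → C ← P → E ← D → X ← J ← F
  D is a fork here and D is conditioned on, so the path is blocked at D.
Path 3: T → C ← P → E ← J ← F
  C is a collider and C is conditioned on, which opens it; P is a fork and P is not conditioned on; E is a collider and E is conditioned on, which opens it; J is a chain and J is not conditioned on — no node blocks this path, so it is active.
Path 4: T → C ← P → E ← X ← J ← F
  X is a chain here and X is conditioned on, so the path is blocked at X.
At least one path is unblocked, so d-separation fails.

No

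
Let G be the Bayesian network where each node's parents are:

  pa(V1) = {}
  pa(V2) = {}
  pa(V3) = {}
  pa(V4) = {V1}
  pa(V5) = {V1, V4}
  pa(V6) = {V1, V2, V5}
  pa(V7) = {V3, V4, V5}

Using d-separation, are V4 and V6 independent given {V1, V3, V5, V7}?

We examine all 6 paths between V4 and V6:
Path 1: V4 → V5 → V6
  V5 is a chain here and V5 is conditioned on, so the path is blocked at V5.
Path 2: V4 → V5 ← V1 → V6
  V1 is a fork here and V1 is conditioned on, so the path is blocked at V1.
Path 3: V4 → V7 ← V5 → V6
  V5 is a fork here and V5 is conditioned on, so the path is blocked at V5.
Path 4: V4 → V7 ← V5 ← V1 → V6
  V5 is a chain here and V5 is conditioned on, so the path is blocked at V5.
Path 5: V4 ← V1 → V5 → V6
  V1 is a fork here and V1 is conditioned on, so the path is blocked at V1.
Path 6: V4 ← V1 → V6
  V1 is a fork here and V1 is conditioned on, so the path is blocked at V1.
Every path is blocked, so V4 and V6 are d-separated given {V1, V3, V5, V7}.

Yes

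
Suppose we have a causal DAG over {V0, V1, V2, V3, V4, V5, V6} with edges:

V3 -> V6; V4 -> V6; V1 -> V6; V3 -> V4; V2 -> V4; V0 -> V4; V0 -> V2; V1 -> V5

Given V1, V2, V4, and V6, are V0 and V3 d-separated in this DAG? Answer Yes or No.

We examine all 4 paths between V0 and V3:
  1. V0 → V2 → V4 → V6 ← V3 — V2:chain[blocks]; V4:chain[blocks]; V6:collider[open] ⇒ blocked
  2. V0 → V2 → V4 ← V3 — V2:chain[blocks]; V4:collider[open] ⇒ blocked
  3. V0 → V4 → V6 ← V3 — V4:chain[blocks]; V6:collider[open] ⇒ blocked
  4. V0 → V4 ← V3 — V4:collider[open] ⇒ active
At least one path is unblocked, so d-separation fails.

No — V0 and V3 are not d-separated given {V1, V2, V4, V6}.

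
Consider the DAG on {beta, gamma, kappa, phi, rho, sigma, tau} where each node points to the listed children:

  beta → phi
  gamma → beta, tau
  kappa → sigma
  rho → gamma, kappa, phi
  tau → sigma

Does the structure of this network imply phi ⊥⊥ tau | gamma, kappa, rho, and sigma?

Yes — phi and tau are d-separated given {gamma, kappa, rho, sigma}.

We examine all 4 paths between phi and tau:
  1. phi ← rho → kappa → sigma ← tau — rho:fork[blocks]; kappa:chain[blocks]; sigma:collider[open] ⇒ blocked
  2. phi ← rho → gamma → tau — rho:fork[blocks]; gamma:chain[blocks] ⇒ blocked
  3. phi ← beta ← gamma ← rho → kappa → sigma ← tau — beta:chain[open]; gamma:chain[blocks]; rho:fork[blocks]; kappa:chain[blocks]; sigma:collider[open] ⇒ blocked
  4. phi ← beta ← gamma → tau — beta:chain[open]; gamma:fork[blocks] ⇒ blocked
All paths are blocked; phi ⊥ tau | {gamma, kappa, rho, sigma} holds.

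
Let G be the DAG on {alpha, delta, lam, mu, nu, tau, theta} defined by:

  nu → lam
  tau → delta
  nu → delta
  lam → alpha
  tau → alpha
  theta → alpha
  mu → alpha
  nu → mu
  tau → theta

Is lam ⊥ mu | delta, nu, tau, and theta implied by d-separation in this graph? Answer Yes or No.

Yes

6 paths connect lam and mu; each must be blocked for d-separation to hold:
Path 1: lam ← nu → mu
  nu is a fork here and nu is conditioned on, so the path is blocked at nu.
Path 2: lam ← nu → delta ← tau → theta → alpha ← mu
  nu is a fork here and nu is conditioned on, so the path is blocked at nu.
Path 3: lam ← nu → delta ← tau → alpha ← mu
  nu is a fork here and nu is conditioned on, so the path is blocked at nu.
Path 4: lam → alpha ← tau → delta ← nu → mu
  alpha is a collider here and neither alpha nor any of its descendants is conditioned on, so the collider stays closed — the path is blocked at alpha.
Path 5: lam → alpha ← mu
  alpha is a collider here and neither alpha nor any of its descendants is conditioned on, so the collider stays closed — the path is blocked at alpha.
Path 6: lam → alpha ← theta ← tau → delta ← nu → mu
  alpha is a collider here and neither alpha nor any of its descendants is conditioned on, so the collider stays closed — the path is blocked at alpha.
All paths are blocked; lam ⊥ mu | {delta, nu, tau, theta} holds.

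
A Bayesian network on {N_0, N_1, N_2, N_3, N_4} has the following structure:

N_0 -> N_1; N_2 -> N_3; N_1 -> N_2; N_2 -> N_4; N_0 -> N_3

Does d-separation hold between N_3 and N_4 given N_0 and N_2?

2 paths connect N_3 and N_4; each must be blocked for d-separation to hold:
Path 1: N_3 ← N_0 → N_1 → N_2 → N_4
  N_0 is a fork here and N_0 is conditioned on, so the path is blocked at N_0.
Path 2: N_3 ← N_2 → N_4
  N_2 is a fork here and N_2 is conditioned on, so the path is blocked at N_2.
Since every path is blocked, d-separation holds.

Yes — N_3 and N_4 are d-separated given {N_0, N_2}.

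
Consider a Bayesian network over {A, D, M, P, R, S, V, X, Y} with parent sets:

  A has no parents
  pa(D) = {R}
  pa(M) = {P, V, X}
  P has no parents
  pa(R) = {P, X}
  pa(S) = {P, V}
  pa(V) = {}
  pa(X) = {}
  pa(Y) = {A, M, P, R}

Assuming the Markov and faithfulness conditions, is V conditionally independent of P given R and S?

6 paths connect V and P; each must be blocked for d-separation to hold:
Path 1: V → S ← P
  S is a collider and S is conditioned on, which opens it — no node blocks this path, so it is active.
Path 2: V → M → Y ← R ← P
  Y is a collider here and neither Y nor any of its descendants is conditioned on, so the collider stays closed — the path is blocked at Y.
Path 3: V → M → Y ← P
  Y is a collider here and neither Y nor any of its descendants is conditioned on, so the collider stays closed — the path is blocked at Y.
Path 4: V → M ← X → R → Y ← P
  M is a collider here and neither M nor any of its descendants is conditioned on, so the collider stays closed — the path is blocked at M.
Path 5: V → M ← X → R ← P
  M is a collider here and neither M nor any of its descendants is conditioned on, so the collider stays closed — the path is blocked at M.
Path 6: V → M ← P
  M is a collider here and neither M nor any of its descendants is conditioned on, so the collider stays closed — the path is blocked at M.
Because an active path exists, V and P are not d-separated.

No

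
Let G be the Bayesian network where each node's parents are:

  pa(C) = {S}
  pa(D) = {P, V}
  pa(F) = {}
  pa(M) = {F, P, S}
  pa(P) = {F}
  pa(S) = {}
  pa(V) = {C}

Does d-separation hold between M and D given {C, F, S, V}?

No

Enumerating the 3 paths from M to D and testing each for blocking by {C, F, S, V}:
Path 1: M ← S → C → V → D
  S is a fork here and S is conditioned on, so the path is blocked at S.
Path 2: M ← F → P → D
  F is a fork here and F is conditioned on, so the path is blocked at F.
Path 3: M ← P → D
  P is a fork and P is not conditioned on — no node blocks this path, so it is active.
Since the path M ← P → D is active, M and D are not d-separated given {C, F, S, V}.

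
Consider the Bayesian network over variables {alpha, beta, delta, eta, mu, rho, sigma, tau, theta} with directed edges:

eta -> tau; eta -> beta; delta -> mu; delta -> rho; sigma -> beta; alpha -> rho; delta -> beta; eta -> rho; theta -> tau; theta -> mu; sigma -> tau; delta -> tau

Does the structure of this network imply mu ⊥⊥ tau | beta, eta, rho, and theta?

No

6 paths connect mu and tau; each must be blocked for d-separation to hold:
  1. mu ← theta → tau — theta:fork[blocks] ⇒ blocked
  2. mu ← delta → beta ← eta → tau — delta:fork[open]; beta:collider[open]; eta:fork[blocks] ⇒ blocked
  3. mu ← delta → beta ← sigma → tau — delta:fork[open]; beta:collider[open]; sigma:fork[open] ⇒ active
  4. mu ← delta → rho ← eta → beta ← sigma → tau — delta:fork[open]; rho:collider[open]; eta:fork[blocks]; beta:collider[open]; sigma:fork[open] ⇒ blocked
  5. mu ← delta → rho ← eta → tau — delta:fork[open]; rho:collider[open]; eta:fork[blocks] ⇒ blocked
  6. mu ← delta → tau — delta:fork[open] ⇒ active
Since the path mu ← delta → beta ← sigma → tau is active, mu and tau are not d-separated given {beta, eta, rho, theta}.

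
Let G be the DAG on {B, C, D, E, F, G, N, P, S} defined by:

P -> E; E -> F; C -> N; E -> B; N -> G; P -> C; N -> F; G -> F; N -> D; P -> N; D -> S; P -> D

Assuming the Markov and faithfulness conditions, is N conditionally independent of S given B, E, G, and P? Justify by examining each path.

Enumerating the 5 paths from N to S and testing each for blocking by {B, E, G, P}:
  1. N → D → S — D:chain[open] ⇒ active
  2. N ← C ← P → D → S — C:chain[open]; P:fork[blocks]; D:chain[open] ⇒ blocked
  3. N ← P → D → S — P:fork[blocks]; D:chain[open] ⇒ blocked
  4. N → F ← E ← P → D → S — F:collider[blocks]; E:chain[blocks]; P:fork[blocks]; D:chain[open] ⇒ blocked
  5. N → G → F ← E ← P → D → S — G:chain[blocks]; F:collider[blocks]; E:chain[blocks]; P:fork[blocks]; D:chain[open] ⇒ blocked
Because an active path exists, N and S are not d-separated.

No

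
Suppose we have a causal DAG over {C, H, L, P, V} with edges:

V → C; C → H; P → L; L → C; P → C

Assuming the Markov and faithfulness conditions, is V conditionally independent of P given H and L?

There are 2 undirected paths between V and P; checking each against the conditioning set {H, L}:
Path 1: V → C ← P
  C is a collider and its descendant H is conditioned on, which opens it — no node blocks this path, so it is active.
Path 2: V → C ← L ← P
  L is a chain here and L is conditioned on, so the path is blocked at L.
Because an active path exists, V and P are not d-separated.

No — V and P are not d-separated given {H, L}.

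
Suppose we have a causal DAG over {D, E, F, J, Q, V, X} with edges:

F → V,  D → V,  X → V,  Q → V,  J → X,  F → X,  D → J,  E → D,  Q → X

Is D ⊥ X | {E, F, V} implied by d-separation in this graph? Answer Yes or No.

No

There are 4 undirected paths between D and X; checking each against the conditioning set {E, F, V}:
  1. D → J → X — J:chain[open] ⇒ active
  2. D → V ← X — V:collider[open] ⇒ active
  3. D → V ← F → X — V:collider[open]; F:fork[blocks] ⇒ blocked
  4. D → V ← Q → X — V:collider[open]; Q:fork[open] ⇒ active
At least one path is unblocked, so d-separation fails.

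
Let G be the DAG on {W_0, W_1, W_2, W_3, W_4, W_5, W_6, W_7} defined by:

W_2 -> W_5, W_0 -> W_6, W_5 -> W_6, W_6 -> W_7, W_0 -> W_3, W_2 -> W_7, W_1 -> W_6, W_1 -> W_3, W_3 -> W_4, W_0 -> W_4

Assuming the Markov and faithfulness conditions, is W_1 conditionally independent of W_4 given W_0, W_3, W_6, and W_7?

Yes

We examine all 4 paths between W_1 and W_4:
Path 1: W_1 → W_6 ← W_0 → W_4
  W_0 is a fork here and W_0 is conditioned on, so the path is blocked at W_0.
Path 2: W_1 → W_6 ← W_0 → W_3 → W_4
  W_0 is a fork here and W_0 is conditioned on, so the path is blocked at W_0.
Path 3: W_1 → W_3 → W_4
  W_3 is a chain here and W_3 is conditioned on, so the path is blocked at W_3.
Path 4: W_1 → W_3 ← W_0 → W_4
  W_0 is a fork here and W_0 is conditioned on, so the path is blocked at W_0.
All paths are blocked; W_1 ⊥ W_4 | {W_0, W_3, W_6, W_7} holds.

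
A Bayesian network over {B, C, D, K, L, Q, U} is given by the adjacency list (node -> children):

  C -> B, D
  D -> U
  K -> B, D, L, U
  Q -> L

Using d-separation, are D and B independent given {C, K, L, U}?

Enumerating the 3 paths from D to B and testing each for blocking by {C, K, L, U}:
  1. D → U ← K → B — U:collider[open]; K:fork[blocks] ⇒ blocked
  2. D ← C → B — C:fork[blocks] ⇒ blocked
  3. D ← K → B — K:fork[blocks] ⇒ blocked
All paths are blocked; D ⊥ B | {C, K, L, U} holds.

Yes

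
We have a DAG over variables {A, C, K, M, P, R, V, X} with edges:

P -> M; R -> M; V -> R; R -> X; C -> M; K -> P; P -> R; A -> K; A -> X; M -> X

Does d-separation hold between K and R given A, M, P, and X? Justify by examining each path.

Enumerating the 6 paths from K to R and testing each for blocking by {A, M, P, X}:
  1. K → P → R — P:chain[blocks] ⇒ blocked
  2. K → P → M ← R — P:chain[blocks]; M:collider[open] ⇒ blocked
  3. K → P → M → X ← R — P:chain[blocks]; M:chain[blocks]; X:collider[open] ⇒ blocked
  4. K ← A → X ← R — A:fork[blocks]; X:collider[open] ⇒ blocked
  5. K ← A → X ← M ← R — A:fork[blocks]; X:collider[open]; M:chain[blocks] ⇒ blocked
  6. K ← A → X ← M ← P → R — A:fork[blocks]; X:collider[open]; M:chain[blocks]; P:fork[blocks] ⇒ blocked
All paths are blocked; K ⊥ R | {A, M, P, X} holds.

Yes — K and R are d-separated given {A, M, P, X}.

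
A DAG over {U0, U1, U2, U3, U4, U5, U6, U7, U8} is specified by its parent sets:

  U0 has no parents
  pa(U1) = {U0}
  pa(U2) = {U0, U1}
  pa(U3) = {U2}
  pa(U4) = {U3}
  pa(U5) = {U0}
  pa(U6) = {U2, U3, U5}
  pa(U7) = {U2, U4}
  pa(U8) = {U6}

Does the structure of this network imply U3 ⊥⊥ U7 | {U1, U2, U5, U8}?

We examine all 5 paths between U3 and U7:
  1. U3 → U6 ← U5 ← U0 → U1 → U2 → U7 — U6:collider[open]; U5:chain[blocks]; U0:fork[open]; U1:chain[blocks]; U2:chain[blocks] ⇒ blocked
  2. U3 → U6 ← U5 ← U0 → U2 → U7 — U6:collider[open]; U5:chain[blocks]; U0:fork[open]; U2:chain[blocks] ⇒ blocked
  3. U3 → U6 ← U2 → U7 — U6:collider[open]; U2:fork[blocks] ⇒ blocked
  4. U3 → U4 → U7 — U4:chain[open] ⇒ active
  5. U3 ← U2 → U7 — U2:fork[blocks] ⇒ blocked
Because an active path exists, U3 and U7 are not d-separated.

No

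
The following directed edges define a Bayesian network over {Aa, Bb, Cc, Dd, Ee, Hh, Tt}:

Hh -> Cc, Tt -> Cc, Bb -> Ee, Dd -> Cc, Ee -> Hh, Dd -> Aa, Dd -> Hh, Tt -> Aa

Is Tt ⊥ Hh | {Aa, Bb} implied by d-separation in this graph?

No

4 paths connect Tt and Hh; each must be blocked for d-separation to hold:
  1. Tt → Aa ← Dd → Hh — Aa:collider[open]; Dd:fork[open] ⇒ active
  2. Tt → Aa ← Dd → Cc ← Hh — Aa:collider[open]; Dd:fork[open]; Cc:collider[blocks] ⇒ blocked
  3. Tt → Cc ← Dd → Hh — Cc:collider[blocks]; Dd:fork[open] ⇒ blocked
  4. Tt → Cc ← Hh — Cc:collider[blocks] ⇒ blocked
Because an active path exists, Tt and Hh are not d-separated.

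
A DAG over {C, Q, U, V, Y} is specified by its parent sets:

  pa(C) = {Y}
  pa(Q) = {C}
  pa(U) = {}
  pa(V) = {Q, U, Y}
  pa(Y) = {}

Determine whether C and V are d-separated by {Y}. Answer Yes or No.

No

We examine all 2 paths between C and V:
Path 1: C ← Y → V
  Y is a fork here and Y is conditioned on, so the path is blocked at Y.
Path 2: C → Q → V
  Q is a chain and Q is not conditioned on — no node blocks this path, so it is active.
Since the path C → Q → V is active, C and V are not d-separated given {Y}.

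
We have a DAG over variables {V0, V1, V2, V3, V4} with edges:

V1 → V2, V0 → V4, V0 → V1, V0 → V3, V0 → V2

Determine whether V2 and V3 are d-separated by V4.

No

There are 2 undirected paths between V2 and V3; checking each against the conditioning set {V4}:
Path 1: V2 ← V0 → V3
  V0 is a fork and V0 is not conditioned on — no node blocks this path, so it is active.
Path 2: V2 ← V1 ← V0 → V3
  V1 is a chain and V1 is not conditioned on; V0 is a fork and V0 is not conditioned on — no node blocks this path, so it is active.
Since the path V2 ← V0 → V3 is active, V2 and V3 are not d-separated given {V4}.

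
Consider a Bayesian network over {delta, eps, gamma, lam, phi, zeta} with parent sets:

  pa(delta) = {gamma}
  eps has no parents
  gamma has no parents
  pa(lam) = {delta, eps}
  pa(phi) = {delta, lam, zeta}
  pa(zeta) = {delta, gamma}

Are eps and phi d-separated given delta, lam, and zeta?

We examine all 4 paths between eps and phi:
Path 1: eps → lam → phi
  lam is a chain here and lam is conditioned on, so the path is blocked at lam.
Path 2: eps → lam ← delta ← gamma → zeta → phi
  delta is a chain here and delta is conditioned on, so the path is blocked at delta.
Path 3: eps → lam ← delta → phi
  delta is a fork here and delta is conditioned on, so the path is blocked at delta.
Path 4: eps → lam ← delta → zeta → phi
  delta is a fork here and delta is conditioned on, so the path is blocked at delta.
Every path is blocked, so eps and phi are d-separated given {delta, lam, zeta}.

Yes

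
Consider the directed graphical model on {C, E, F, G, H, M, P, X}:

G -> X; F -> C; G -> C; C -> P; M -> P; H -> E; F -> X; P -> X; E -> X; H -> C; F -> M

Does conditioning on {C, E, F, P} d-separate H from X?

No — H and X are not d-separated given {C, E, F, P}.

Enumerating the 6 paths from H to X and testing each for blocking by {C, E, F, P}:
Path 1: H → E → X
  E is a chain here and E is conditioned on, so the path is blocked at E.
Path 2: H → C ← G → X
  C is a collider and C is conditioned on, which opens it; G is a fork and G is not conditioned on — no node blocks this path, so it is active.
Path 3: H → C ← F → X
  F is a fork here and F is conditioned on, so the path is blocked at F.
Path 4: H → C ← F → M → P → X
  F is a fork here and F is conditioned on, so the path is blocked at F.
Path 5: H → C → P → X
  C is a chain here and C is conditioned on, so the path is blocked at C.
Path 6: H → C → P ← M ← F → X
  C is a chain here and C is conditioned on, so the path is blocked at C.
At least one path is unblocked, so d-separation fails.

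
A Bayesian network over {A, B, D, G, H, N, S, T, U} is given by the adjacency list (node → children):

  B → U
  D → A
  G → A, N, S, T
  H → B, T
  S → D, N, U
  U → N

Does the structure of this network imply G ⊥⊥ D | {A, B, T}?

Enumerating the 6 paths from G to D and testing each for blocking by {A, B, T}:
Path 1: G → A ← D
  A is a collider and A is conditioned on, which opens it — no node blocks this path, so it is active.
Path 2: G → T ← H → B → U ← S → D
  B is a chain here and B is conditioned on, so the path is blocked at B.
Path 3: G → T ← H → B → U → N ← S → D
  B is a chain here and B is conditioned on, so the path is blocked at B.
Path 4: G → S → D
  S is a chain and S is not conditioned on — no node blocks this path, so it is active.
Path 5: G → N ← S → D
  N is a collider here and neither N nor any of its descendants is conditioned on, so the collider stays closed — the path is blocked at N.
Path 6: G → N ← U ← S → D
  N is a collider here and neither N nor any of its descendants is conditioned on, so the collider stays closed — the path is blocked at N.
Because an active path exists, G and D are not d-separated.

No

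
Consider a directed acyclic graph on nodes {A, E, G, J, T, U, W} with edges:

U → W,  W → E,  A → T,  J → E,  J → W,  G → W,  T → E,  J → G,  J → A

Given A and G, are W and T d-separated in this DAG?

We examine all 6 paths between W and T:
Path 1: W → E ← J → A → T
  E is a collider here and neither E nor any of its descendants is conditioned on, so the collider stays closed — the path is blocked at E.
Path 2: W → E ← T
  E is a collider here and neither E nor any of its descendants is conditioned on, so the collider stays closed — the path is blocked at E.
Path 3: W ← J → E ← T
  E is a collider here and neither E nor any of its descendants is conditioned on, so the collider stays closed — the path is blocked at E.
Path 4: W ← J → A → T
  A is a chain here and A is conditioned on, so the path is blocked at A.
Path 5: W ← G ← J → E ← T
  G is a chain here and G is conditioned on, so the path is blocked at G.
Path 6: W ← G ← J → A → T
  G is a chain here and G is conditioned on, so the path is blocked at G.
Every path is blocked, so W and T are d-separated given {A, G}.

Yes — W and T are d-separated given {A, G}.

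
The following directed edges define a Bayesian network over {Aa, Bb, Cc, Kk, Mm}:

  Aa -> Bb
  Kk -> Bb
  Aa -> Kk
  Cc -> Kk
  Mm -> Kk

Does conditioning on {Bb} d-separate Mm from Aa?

We examine all 2 paths between Mm and Aa:
Path 1: Mm → Kk → Bb ← Aa
  Kk is a chain and Kk is not conditioned on; Bb is a collider and Bb is conditioned on, which opens it — no node blocks this path, so it is active.
Path 2: Mm → Kk ← Aa
  Kk is a collider and its descendant Bb is conditioned on, which opens it — no node blocks this path, so it is active.
At least one path is unblocked, so d-separation fails.

No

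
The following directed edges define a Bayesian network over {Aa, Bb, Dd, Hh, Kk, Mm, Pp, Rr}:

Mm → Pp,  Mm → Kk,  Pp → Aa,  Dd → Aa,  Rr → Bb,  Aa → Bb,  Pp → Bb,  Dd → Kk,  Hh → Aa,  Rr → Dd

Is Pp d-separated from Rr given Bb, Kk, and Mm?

No

There are 6 undirected paths between Pp and Rr; checking each against the conditioning set {Bb, Kk, Mm}:
Path 1: Pp ← Mm → Kk ← Dd ← Rr
  Mm is a fork here and Mm is conditioned on, so the path is blocked at Mm.
Path 2: Pp ← Mm → Kk ← Dd → Aa → Bb ← Rr
  Mm is a fork here and Mm is conditioned on, so the path is blocked at Mm.
Path 3: Pp → Bb ← Rr
  Bb is a collider and Bb is conditioned on, which opens it — no node blocks this path, so it is active.
Path 4: Pp → Bb ← Aa ← Dd ← Rr
  Bb is a collider and Bb is conditioned on, which opens it; Aa is a chain and Aa is not conditioned on; Dd is a chain and Dd is not conditioned on — no node blocks this path, so it is active.
Path 5: Pp → Aa → Bb ← Rr
  Aa is a chain and Aa is not conditioned on; Bb is a collider and Bb is conditioned on, which opens it — no node blocks this path, so it is active.
Path 6: Pp → Aa ← Dd ← Rr
  Aa is a collider and its descendant Bb is conditioned on, which opens it; Dd is a chain and Dd is not conditioned on — no node blocks this path, so it is active.
Because an active path exists, Pp and Rr are not d-separated.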